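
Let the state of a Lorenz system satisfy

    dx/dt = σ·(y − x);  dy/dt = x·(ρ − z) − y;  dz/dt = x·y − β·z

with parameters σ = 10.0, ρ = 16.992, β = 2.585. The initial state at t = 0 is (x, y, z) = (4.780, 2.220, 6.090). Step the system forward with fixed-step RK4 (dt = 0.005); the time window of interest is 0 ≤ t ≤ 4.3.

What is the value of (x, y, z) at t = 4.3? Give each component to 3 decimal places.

t=0.000: state=(4.780, 2.220, 6.090)
step 1 (dt=0.005): k1=(-25.600, 49.892, -5.131), k2=(-23.713, 49.130, -4.652), k3=(-23.779, 49.177, -4.653), k4=(-21.952, 48.458, -4.189); state += dt/6·(k1+2k2+2k3+k4)
t=0.005: state=(4.661, 2.466, 6.067)
t=0.010: state=(4.560, 2.705, 6.048)
t=0.015: state=(4.475, 2.938, 6.034)
continuing one RK4 step at a time; state shown every 40 steps (Δt=0.2):
t=0.200: state=(7.615, 11.166, 9.942)
t=0.400: state=(10.053, 6.714, 23.612)
t=0.600: state=(2.739, 0.760, 16.541)
t=0.800: state=(1.523, 1.792, 10.175)
t=1.000: state=(3.335, 5.035, 7.297)
t=1.200: state=(8.834, 12.058, 13.211)
t=1.400: state=(8.397, 4.515, 22.621)
t=1.600: state=(2.543, 1.350, 15.087)
t=1.800: state=(2.320, 3.011, 9.689)
t=2.000: state=(5.372, 7.871, 9.003)
t=2.200: state=(10.227, 10.708, 19.445)
t=2.400: state=(5.386, 2.374, 19.381)
t=2.600: state=(2.560, 2.470, 12.637)
t=2.800: state=(4.051, 5.627, 9.496)
t=3.000: state=(8.594, 10.874, 14.628)
t=3.200: state=(7.880, 5.025, 21.088)
t=3.400: state=(3.472, 2.566, 15.097)
t=3.600: state=(3.750, 4.767, 10.842)
t=3.800: state=(7.270, 9.496, 12.867)
t=4.000: state=(8.762, 7.176, 20.440)
t=4.200: state=(4.520, 3.079, 16.691)
t=4.300: state=(3.688, 3.421, 14.005)

(x, y, z) = (3.688, 3.421, 14.005)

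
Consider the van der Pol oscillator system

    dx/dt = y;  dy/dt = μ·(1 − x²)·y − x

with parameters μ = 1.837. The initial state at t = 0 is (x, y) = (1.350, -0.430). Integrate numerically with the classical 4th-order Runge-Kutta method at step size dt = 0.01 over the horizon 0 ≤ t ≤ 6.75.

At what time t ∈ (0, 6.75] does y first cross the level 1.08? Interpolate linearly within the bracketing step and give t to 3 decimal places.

t = 4.430

t=0.000: state=(1.350, -0.430)
step 1 (dt=0.01): k1=(-0.430, -0.700), k2=(-0.434, -0.697), k3=(-0.433, -0.698), k4=(-0.437, -0.695); state += dt/6·(k1+2k2+2k3+k4)
t=0.010: state=(1.346, -0.437)
t=0.020: state=(1.341, -0.444)
t=0.030: state=(1.337, -0.451)
continuing one RK4 step at a time; state shown every 25 steps (Δt=0.25):
t=0.250: state=(1.221, -0.598)
t=0.500: state=(1.049, -0.790)
t=0.750: state=(0.819, -1.078)
t=1.000: state=(0.493, -1.580)
t=1.250: state=(-0.006, -2.488)
t=1.500: state=(-0.770, -3.521)
t=1.750: state=(-1.588, -2.551)
t=2.000: state=(-1.962, -0.611)
t=2.250: state=(-2.004, 0.116)
t=2.500: state=(-1.947, 0.304)
t=2.750: state=(-1.862, 0.370)
t=3.000: state=(-1.764, 0.412)
t=3.250: state=(-1.655, 0.457)
t=3.500: state=(-1.535, 0.513)
t=3.750: state=(-1.397, 0.589)
t=4.000: state=(-1.237, 0.702)
t=4.250: state=(-1.041, 0.880)
t=4.420: state=(-0.877, 1.067)
next step: t=4.430: state=(-0.866, 1.080) — y has crossed 1.08
linear interpolation between t=4.420 (1.06671) and t=4.430 (1.08018) → t≈4.430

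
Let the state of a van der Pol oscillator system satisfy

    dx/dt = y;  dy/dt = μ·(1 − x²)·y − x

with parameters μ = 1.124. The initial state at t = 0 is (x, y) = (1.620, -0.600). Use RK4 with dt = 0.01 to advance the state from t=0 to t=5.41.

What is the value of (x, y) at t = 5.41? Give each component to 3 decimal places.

t=0.000: state=(1.620, -0.600)
step 1 (dt=0.01): k1=(-0.600, -0.525), k2=(-0.603, -0.523), k3=(-0.603, -0.523), k4=(-0.605, -0.522); state += dt/6·(k1+2k2+2k3+k4)
t=0.010: state=(1.614, -0.605)
t=0.020: state=(1.608, -0.610)
t=0.030: state=(1.602, -0.616)
continuing one RK4 step at a time; state shown every 20 steps (Δt=0.2):
t=0.200: state=(1.490, -0.703)
t=0.400: state=(1.338, -0.816)
t=0.600: state=(1.162, -0.954)
t=0.800: state=(0.953, -1.138)
t=1.000: state=(0.702, -1.392)
t=1.200: state=(0.390, -1.746)
t=1.400: state=(-0.004, -2.206)
t=1.600: state=(-0.493, -2.663)
t=1.800: state=(-1.045, -2.747)
t=2.000: state=(-1.541, -2.100)
t=2.200: state=(-1.859, -1.078)
t=2.400: state=(-1.990, -0.293)
t=2.600: state=(-2.000, 0.142)
t=2.800: state=(-1.947, 0.365)
t=3.000: state=(-1.861, 0.491)
t=3.200: state=(-1.753, 0.579)
t=3.400: state=(-1.630, 0.659)
t=3.600: state=(-1.489, 0.745)
t=3.800: state=(-1.330, 0.850)
t=4.000: state=(-1.147, 0.988)
t=4.200: state=(-0.932, 1.176)
t=4.400: state=(-0.672, 1.440)
t=4.600: state=(-0.349, 1.808)
t=4.800: state=(0.059, 2.281)
t=5.000: state=(0.562, 2.720)
t=5.200: state=(1.118, 2.720)
t=5.400: state=(1.598, 1.979)
t=5.410: state=(1.618, 1.928)

(x, y) = (1.618, 1.928)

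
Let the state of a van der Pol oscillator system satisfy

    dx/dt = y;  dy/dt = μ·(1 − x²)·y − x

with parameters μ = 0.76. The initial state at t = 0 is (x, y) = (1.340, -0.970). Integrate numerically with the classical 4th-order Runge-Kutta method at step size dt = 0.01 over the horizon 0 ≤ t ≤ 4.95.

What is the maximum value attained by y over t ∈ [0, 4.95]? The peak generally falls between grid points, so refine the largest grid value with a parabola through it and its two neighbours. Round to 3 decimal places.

t=0.000: state=(1.340, -0.970)
step 1 (dt=0.01): k1=(-0.970, -0.753), k2=(-0.974, -0.756), k3=(-0.974, -0.756), k4=(-0.978, -0.758); state += dt/6·(k1+2k2+2k3+k4)
t=0.010: state=(1.330, -0.978)
t=0.020: state=(1.320, -0.985)
t=0.030: state=(1.311, -0.993)
continuing one RK4 step at a time; state shown every 20 steps (Δt=0.2):
t=0.200: state=(1.130, -1.133)
t=0.400: state=(0.884, -1.332)
t=0.600: state=(0.594, -1.579)
t=0.800: state=(0.249, -1.877)
t=1.000: state=(-0.158, -2.192)
t=1.200: state=(-0.621, -2.407)
t=1.400: state=(-1.100, -2.322)
t=1.600: state=(-1.521, -1.824)
t=1.800: state=(-1.814, -1.090)
t=2.000: state=(-1.962, -0.421)
t=2.200: state=(-1.996, 0.051)
t=2.400: state=(-1.953, 0.353)
t=2.600: state=(-1.862, 0.551)
t=2.800: state=(-1.736, 0.698)
t=3.000: state=(-1.583, 0.827)
t=3.200: state=(-1.405, 0.959)
t=3.400: state=(-1.199, 1.110)
t=3.600: state=(-0.959, 1.296)
t=3.800: state=(-0.677, 1.529)
t=4.000: state=(-0.343, 1.818)
t=4.200: state=(0.052, 2.138)
t=4.400: state=(0.508, 2.396)
t=4.600: state=(0.994, 2.400)
t=4.800: state=(1.439, 1.987)
t=4.950: state=(1.699, 1.460)
largest grid value and its neighbours: y(4.500)=2.44391, y(4.510)=2.44404, y(4.520)=2.44323
parabola through these three points peaks at t≈4.506 with y≈2.44411

max y = 2.444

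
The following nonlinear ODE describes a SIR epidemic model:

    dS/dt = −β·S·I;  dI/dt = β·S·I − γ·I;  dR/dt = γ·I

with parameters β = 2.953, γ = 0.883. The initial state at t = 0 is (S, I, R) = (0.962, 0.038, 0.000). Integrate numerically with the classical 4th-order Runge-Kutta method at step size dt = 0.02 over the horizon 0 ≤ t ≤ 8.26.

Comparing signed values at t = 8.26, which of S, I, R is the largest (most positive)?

largest component: R

t=0.000: state=(0.962, 0.038, 0.000)
step 1 (dt=0.02): k1=(-0.108, 0.074, 0.034), k2=(-0.110, 0.076, 0.034), k3=(-0.110, 0.076, 0.034), k4=(-0.112, 0.077, 0.035); state += dt/6·(k1+2k2+2k3+k4)
t=0.020: state=(0.960, 0.040, 0.001)
t=0.040: state=(0.958, 0.041, 0.001)
t=0.060: state=(0.955, 0.043, 0.002)
continuing one RK4 step at a time; state shown every 25 steps (Δt=0.5):
t=0.500: state=(0.876, 0.096, 0.028)
t=1.000: state=(0.708, 0.200, 0.092)
t=1.500: state=(0.483, 0.311, 0.206)
t=2.000: state=(0.293, 0.352, 0.356)
t=2.500: state=(0.178, 0.317, 0.505)
t=3.000: state=(0.116, 0.252, 0.631)
t=3.500: state=(0.084, 0.188, 0.728)
t=4.000: state=(0.067, 0.135, 0.799)
t=4.500: state=(0.056, 0.095, 0.849)
t=5.000: state=(0.050, 0.066, 0.884)
t=5.500: state=(0.046, 0.045, 0.908)
t=6.000: state=(0.044, 0.031, 0.925)
t=6.500: state=(0.042, 0.021, 0.937)
t=7.000: state=(0.041, 0.015, 0.944)
t=7.500: state=(0.040, 0.010, 0.950)
t=8.000: state=(0.040, 0.007, 0.954)
t=8.260: state=(0.039, 0.006, 0.955)
compare at T: S=0.039, I=0.006, R=0.955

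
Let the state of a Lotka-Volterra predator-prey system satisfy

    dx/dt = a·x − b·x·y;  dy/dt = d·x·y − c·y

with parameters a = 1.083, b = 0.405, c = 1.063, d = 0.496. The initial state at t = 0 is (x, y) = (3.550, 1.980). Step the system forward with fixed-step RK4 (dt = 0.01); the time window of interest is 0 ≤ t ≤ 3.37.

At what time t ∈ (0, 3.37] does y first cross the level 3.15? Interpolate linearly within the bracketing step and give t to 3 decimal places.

t = 0.598

t=0.000: state=(3.550, 1.980)
step 1 (dt=0.01): k1=(0.998, 1.382), k2=(0.989, 1.391), k3=(0.989, 1.391), k4=(0.981, 1.401); state += dt/6·(k1+2k2+2k3+k4)
t=0.010: state=(3.560, 1.994)
t=0.020: state=(3.570, 2.008)
t=0.030: state=(3.579, 2.022)
continuing one RK4 step at a time; state shown every 20 steps (Δt=0.2):
t=0.200: state=(3.710, 2.296)
t=0.400: state=(3.766, 2.692)
t=0.590: state=(3.699, 3.131)
next step: t=0.600: state=(3.692, 3.155) — y has crossed 3.15
linear interpolation between t=0.590 (3.13051) and t=0.600 (3.15471) → t≈0.598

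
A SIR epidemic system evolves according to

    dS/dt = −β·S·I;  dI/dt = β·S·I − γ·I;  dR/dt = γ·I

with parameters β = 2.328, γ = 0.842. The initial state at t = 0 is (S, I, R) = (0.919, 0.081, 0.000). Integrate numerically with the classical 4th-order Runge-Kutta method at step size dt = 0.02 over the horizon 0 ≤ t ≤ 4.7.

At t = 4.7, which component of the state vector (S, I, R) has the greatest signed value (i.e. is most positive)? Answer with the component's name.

largest component: R

t=0.000: state=(0.919, 0.081, 0.000)
step 1 (dt=0.02): k1=(-0.173, 0.105, 0.068), k2=(-0.175, 0.106, 0.069), k3=(-0.175, 0.106, 0.069), k4=(-0.177, 0.107, 0.070); state += dt/6·(k1+2k2+2k3+k4)
t=0.020: state=(0.915, 0.083, 0.001)
t=0.040: state=(0.912, 0.085, 0.003)
t=0.060: state=(0.908, 0.087, 0.004)
continuing one RK4 step at a time; state shown every 10 steps (Δt=0.2):
t=0.200: state=(0.880, 0.104, 0.016)
t=0.400: state=(0.834, 0.131, 0.035)
t=0.600: state=(0.779, 0.161, 0.060)
t=0.800: state=(0.717, 0.193, 0.090)
t=1.000: state=(0.651, 0.224, 0.125)
t=1.200: state=(0.582, 0.253, 0.165)
t=1.400: state=(0.515, 0.276, 0.210)
t=1.600: state=(0.451, 0.292, 0.258)
t=1.800: state=(0.393, 0.300, 0.307)
t=2.000: state=(0.341, 0.300, 0.358)
t=2.200: state=(0.297, 0.295, 0.408)
t=2.400: state=(0.260, 0.283, 0.457)
t=2.600: state=(0.228, 0.268, 0.503)
t=2.800: state=(0.202, 0.250, 0.547)
t=3.000: state=(0.181, 0.231, 0.588)
t=3.200: state=(0.163, 0.212, 0.625)
t=3.400: state=(0.149, 0.192, 0.659)
t=3.600: state=(0.136, 0.174, 0.690)
t=3.800: state=(0.126, 0.156, 0.718)
t=4.000: state=(0.118, 0.140, 0.742)
t=4.200: state=(0.111, 0.124, 0.765)
t=4.400: state=(0.105, 0.111, 0.784)
t=4.600: state=(0.100, 0.098, 0.802)
t=4.700: state=(0.098, 0.092, 0.810)
compare at T: S=0.098, I=0.092, R=0.810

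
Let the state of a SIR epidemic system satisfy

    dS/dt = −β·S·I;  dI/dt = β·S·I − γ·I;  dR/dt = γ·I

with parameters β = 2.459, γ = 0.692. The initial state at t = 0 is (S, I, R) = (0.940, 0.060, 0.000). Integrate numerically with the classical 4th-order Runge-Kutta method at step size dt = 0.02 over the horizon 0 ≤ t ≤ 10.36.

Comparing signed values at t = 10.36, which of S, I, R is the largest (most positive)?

t=0.000: state=(0.940, 0.060, 0.000)
step 1 (dt=0.02): k1=(-0.139, 0.097, 0.042), k2=(-0.141, 0.099, 0.042), k3=(-0.141, 0.099, 0.042), k4=(-0.143, 0.100, 0.043); state += dt/6·(k1+2k2+2k3+k4)
t=0.020: state=(0.937, 0.062, 0.001)
t=0.040: state=(0.934, 0.064, 0.002)
t=0.060: state=(0.931, 0.066, 0.003)
continuing one RK4 step at a time; state shown every 25 steps (Δt=0.5):
t=0.500: state=(0.841, 0.128, 0.031)
t=1.000: state=(0.676, 0.231, 0.093)
t=1.500: state=(0.477, 0.332, 0.191)
t=2.000: state=(0.306, 0.378, 0.316)
t=2.500: state=(0.193, 0.362, 0.445)
t=3.000: state=(0.128, 0.310, 0.562)
t=3.500: state=(0.090, 0.250, 0.659)
t=4.000: state=(0.069, 0.195, 0.736)
t=4.500: state=(0.056, 0.149, 0.795)
t=5.000: state=(0.047, 0.112, 0.840)
t=5.500: state=(0.042, 0.084, 0.874)
t=6.000: state=(0.039, 0.062, 0.899)
t=6.500: state=(0.036, 0.046, 0.918)
t=7.000: state=(0.034, 0.034, 0.932)
t=7.500: state=(0.033, 0.025, 0.942)
t=8.000: state=(0.032, 0.019, 0.949)
t=8.500: state=(0.032, 0.014, 0.955)
t=9.000: state=(0.031, 0.010, 0.959)
t=9.500: state=(0.031, 0.007, 0.962)
t=10.000: state=(0.031, 0.005, 0.964)
t=10.360: state=(0.030, 0.004, 0.965)
compare at T: S=0.030, I=0.004, R=0.965

largest component: R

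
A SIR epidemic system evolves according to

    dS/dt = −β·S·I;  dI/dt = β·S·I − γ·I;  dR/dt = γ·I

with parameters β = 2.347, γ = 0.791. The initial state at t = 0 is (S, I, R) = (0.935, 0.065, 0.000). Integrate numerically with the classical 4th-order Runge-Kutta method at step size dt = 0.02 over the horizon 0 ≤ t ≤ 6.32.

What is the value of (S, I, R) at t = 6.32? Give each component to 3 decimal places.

(S, I, R) = (0.066, 0.041, 0.893)

t=0.000: state=(0.935, 0.065, 0.000)
step 1 (dt=0.02): k1=(-0.143, 0.091, 0.051), k2=(-0.144, 0.092, 0.052), k3=(-0.144, 0.092, 0.052), k4=(-0.146, 0.093, 0.053); state += dt/6·(k1+2k2+2k3+k4)
t=0.020: state=(0.932, 0.067, 0.001)
t=0.040: state=(0.929, 0.069, 0.002)
t=0.060: state=(0.926, 0.071, 0.003)
continuing one RK4 step at a time; state shown every 25 steps (Δt=0.5):
t=0.500: state=(0.839, 0.125, 0.037)
t=1.000: state=(0.692, 0.207, 0.102)
t=1.500: state=(0.517, 0.283, 0.199)
t=2.000: state=(0.362, 0.318, 0.320)
t=2.500: state=(0.250, 0.305, 0.445)
t=3.000: state=(0.179, 0.264, 0.558)
t=3.500: state=(0.135, 0.213, 0.652)
t=4.000: state=(0.108, 0.165, 0.727)
t=4.500: state=(0.091, 0.125, 0.784)
t=5.000: state=(0.080, 0.093, 0.826)
t=5.500: state=(0.073, 0.069, 0.858)
t=6.000: state=(0.068, 0.050, 0.881)
t=6.320: state=(0.066, 0.041, 0.893)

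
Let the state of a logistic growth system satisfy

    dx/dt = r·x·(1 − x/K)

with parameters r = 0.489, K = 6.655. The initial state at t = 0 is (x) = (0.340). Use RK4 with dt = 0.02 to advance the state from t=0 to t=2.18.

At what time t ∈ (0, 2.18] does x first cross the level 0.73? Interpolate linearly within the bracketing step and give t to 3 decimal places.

t = 1.693

t=0.000: state=(0.340)
step 1 (dt=0.02): k1=(0.158), k2=(0.158), k3=(0.158), k4=(0.159); state += dt/6·(k1+2k2+2k3+k4)
t=0.020: state=(0.343)
t=0.040: state=(0.346)
t=0.060: state=(0.350)
continuing one RK4 step at a time; state shown every 5 steps (Δt=0.1):
t=0.100: state=(0.356)
t=0.200: state=(0.373)
t=0.300: state=(0.391)
t=0.400: state=(0.409)
t=0.500: state=(0.428)
t=0.600: state=(0.448)
t=0.700: state=(0.469)
t=0.800: state=(0.491)
t=0.900: state=(0.513)
t=1.000: state=(0.537)
t=1.100: state=(0.562)
t=1.200: state=(0.587)
t=1.300: state=(0.614)
t=1.400: state=(0.642)
t=1.500: state=(0.671)
t=1.600: state=(0.701)
t=1.680: state=(0.726)
next step: t=1.700: state=(0.732) — x has crossed 0.73
linear interpolation between t=1.680 (0.72590) and t=1.700 (0.73225) → t≈1.693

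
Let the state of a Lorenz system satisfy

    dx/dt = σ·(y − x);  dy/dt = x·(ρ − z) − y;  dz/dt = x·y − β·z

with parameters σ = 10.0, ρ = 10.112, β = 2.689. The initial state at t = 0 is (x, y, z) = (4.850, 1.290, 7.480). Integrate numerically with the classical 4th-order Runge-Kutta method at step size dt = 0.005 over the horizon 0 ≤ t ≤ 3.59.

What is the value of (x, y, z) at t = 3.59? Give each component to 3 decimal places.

t=0.000: state=(4.850, 1.290, 7.480)
step 1 (dt=0.005): k1=(-35.600, 11.475, -13.857), k2=(-34.423, 11.377, -13.742), k3=(-34.455, 11.384, -13.740), k4=(-33.308, 11.286, -13.628); state += dt/6·(k1+2k2+2k3+k4)
t=0.005: state=(4.678, 1.347, 7.411)
t=0.010: state=(4.517, 1.403, 7.344)
t=0.015: state=(4.366, 1.458, 7.277)
continuing one RK4 step at a time; state shown every 40 steps (Δt=0.2):
t=0.200: state=(2.883, 3.227, 5.496)
t=0.400: state=(4.536, 5.711, 5.810)
t=0.600: state=(6.671, 7.233, 9.575)
t=0.800: state=(5.849, 4.711, 11.709)
t=1.000: state=(3.859, 3.258, 9.541)
t=1.200: state=(3.555, 3.792, 7.463)
t=1.400: state=(4.560, 5.257, 7.211)
t=1.600: state=(5.835, 6.230, 9.094)
t=1.800: state=(5.668, 5.158, 10.587)
t=2.000: state=(4.528, 4.075, 9.676)
t=2.200: state=(4.160, 4.240, 8.323)
t=2.400: state=(4.700, 5.100, 8.057)
t=2.600: state=(5.424, 5.653, 9.053)
t=2.800: state=(5.392, 5.150, 9.913)
t=3.000: state=(4.779, 4.503, 9.517)
t=3.200: state=(4.513, 4.536, 8.723)
t=3.400: state=(4.799, 5.023, 8.529)
t=3.590: state=(5.191, 5.333, 9.027)

(x, y, z) = (5.191, 5.333, 9.027)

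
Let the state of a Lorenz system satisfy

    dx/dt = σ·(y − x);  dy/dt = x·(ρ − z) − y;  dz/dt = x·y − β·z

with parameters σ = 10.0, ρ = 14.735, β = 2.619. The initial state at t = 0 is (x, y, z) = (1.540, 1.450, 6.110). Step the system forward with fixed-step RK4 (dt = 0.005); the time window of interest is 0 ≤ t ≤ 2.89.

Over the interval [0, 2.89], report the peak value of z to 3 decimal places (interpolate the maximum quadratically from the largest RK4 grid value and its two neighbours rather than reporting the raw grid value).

t=0.000: state=(1.540, 1.450, 6.110)
step 1 (dt=0.005): k1=(-0.900, 11.833, -13.769), k2=(-0.582, 11.836, -13.637), k3=(-0.590, 11.843, -13.636), k4=(-0.278, 11.853, -13.504); state += dt/6·(k1+2k2+2k3+k4)
t=0.005: state=(1.537, 1.509, 6.042)
t=0.010: state=(1.537, 1.569, 5.975)
t=0.015: state=(1.540, 1.628, 5.909)
continuing one RK4 step at a time; state shown every 20 steps (Δt=0.1):
t=0.100: state=(1.951, 2.786, 5.018)
t=0.200: state=(3.201, 4.905, 4.728)
t=0.300: state=(5.449, 8.252, 6.162)
t=0.400: state=(8.557, 11.613, 11.119)
t=0.500: state=(10.346, 10.229, 18.396)
t=0.600: state=(8.157, 4.496, 20.310)
t=0.700: state=(4.546, 1.510, 17.140)
t=0.800: state=(2.421, 1.139, 13.544)
t=0.900: state=(1.735, 1.529, 10.649)
t=1.000: state=(1.853, 2.257, 8.485)
t=1.100: state=(2.528, 3.489, 7.076)
t=1.200: state=(3.838, 5.533, 6.706)
t=1.300: state=(5.946, 8.426, 8.205)
t=1.400: state=(8.458, 10.658, 12.621)
t=1.500: state=(9.465, 8.937, 17.942)
t=1.600: state=(7.532, 4.657, 18.950)
t=1.700: state=(4.747, 2.404, 16.358)
t=1.800: state=(3.099, 2.119, 13.307)
t=1.900: state=(2.644, 2.639, 10.813)
t=2.000: state=(2.993, 3.674, 9.088)
t=2.100: state=(3.999, 5.336, 8.372)
t=2.200: state=(5.657, 7.596, 9.217)
t=2.300: state=(7.646, 9.469, 12.246)
t=2.400: state=(8.731, 8.816, 16.338)
t=2.500: state=(7.712, 5.796, 17.976)
t=2.600: state=(5.578, 3.546, 16.468)
t=2.700: state=(4.013, 2.967, 13.969)
t=2.800: state=(3.457, 3.349, 11.746)
t=2.890: state=(3.661, 4.200, 10.339)
largest grid value and its neighbours: z(0.570)=20.53437, z(0.575)=20.53835, z(0.580)=20.52465
parabola through these three points peaks at t≈0.574 with z≈20.53901

max z = 20.539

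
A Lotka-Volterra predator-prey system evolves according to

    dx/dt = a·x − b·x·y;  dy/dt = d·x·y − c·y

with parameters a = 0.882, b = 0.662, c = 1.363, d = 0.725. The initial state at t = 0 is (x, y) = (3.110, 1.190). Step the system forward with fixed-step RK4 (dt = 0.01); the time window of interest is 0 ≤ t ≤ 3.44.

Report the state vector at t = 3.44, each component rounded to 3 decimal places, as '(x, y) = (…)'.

(x, y) = (1.173, 0.841)

t=0.000: state=(3.110, 1.190)
step 1 (dt=0.01): k1=(0.293, 1.061), k2=(0.282, 1.067), k3=(0.282, 1.067), k4=(0.271, 1.073); state += dt/6·(k1+2k2+2k3+k4)
t=0.010: state=(3.113, 1.201)
t=0.020: state=(3.115, 1.211)
t=0.030: state=(3.118, 1.222)
continuing one RK4 step at a time; state shown every 20 steps (Δt=0.2):
t=0.200: state=(3.122, 1.425)
t=0.400: state=(3.029, 1.697)
t=0.600: state=(2.833, 1.979)
t=0.800: state=(2.556, 2.229)
t=1.000: state=(2.242, 2.403)
t=1.200: state=(1.934, 2.476)
t=1.400: state=(1.664, 2.446)
t=1.600: state=(1.445, 2.331)
t=1.800: state=(1.280, 2.162)
t=2.000: state=(1.162, 1.964)
t=2.200: state=(1.083, 1.759)
t=2.400: state=(1.037, 1.561)
t=2.600: state=(1.019, 1.379)
t=2.800: state=(1.024, 1.217)
t=3.000: state=(1.049, 1.077)
t=3.200: state=(1.094, 0.958)
t=3.400: state=(1.158, 0.858)
t=3.440: state=(1.173, 0.841)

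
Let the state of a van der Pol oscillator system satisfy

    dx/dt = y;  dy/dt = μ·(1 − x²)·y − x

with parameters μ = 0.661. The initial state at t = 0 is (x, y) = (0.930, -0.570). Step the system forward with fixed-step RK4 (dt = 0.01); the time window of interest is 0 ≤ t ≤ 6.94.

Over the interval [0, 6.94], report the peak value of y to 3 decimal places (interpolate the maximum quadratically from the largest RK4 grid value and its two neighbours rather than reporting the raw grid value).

max y = 2.245

t=0.000: state=(0.930, -0.570)
step 1 (dt=0.01): k1=(-0.570, -0.981), k2=(-0.575, -0.981), k3=(-0.575, -0.980), k4=(-0.580, -0.980); state += dt/6·(k1+2k2+2k3+k4)
t=0.010: state=(0.924, -0.580)
t=0.020: state=(0.918, -0.590)
t=0.030: state=(0.912, -0.599)
continuing one RK4 step at a time; state shown every 25 steps (Δt=0.25):
t=0.250: state=(0.757, -0.815)
t=0.500: state=(0.522, -1.067)
t=0.750: state=(0.222, -1.331)
t=1.000: state=(-0.142, -1.580)
t=1.250: state=(-0.560, -1.731)
t=1.500: state=(-0.988, -1.646)
t=1.750: state=(-1.357, -1.257)
t=2.000: state=(-1.602, -0.691)
t=2.250: state=(-1.705, -0.156)
t=2.500: state=(-1.691, 0.252)
t=2.750: state=(-1.589, 0.550)
t=3.000: state=(-1.421, 0.787)
t=3.250: state=(-1.196, 1.009)
t=3.500: state=(-0.915, 1.251)
t=3.750: state=(-0.567, 1.539)
t=4.000: state=(-0.141, 1.872)
t=4.250: state=(0.366, 2.169)
t=4.500: state=(0.922, 2.214)
t=4.750: state=(1.432, 1.780)
t=5.000: state=(1.783, 1.004)
t=5.250: state=(1.939, 0.280)
t=5.500: state=(1.943, -0.214)
t=5.750: state=(1.847, -0.526)
t=6.000: state=(1.687, -0.744)
t=6.250: state=(1.478, -0.932)
t=6.500: state=(1.221, -1.130)
t=6.750: state=(0.909, -1.368)
t=6.940: state=(0.629, -1.589)
largest grid value and its neighbours: y(4.400)=2.24468, y(4.410)=2.24493, y(4.420)=2.24448
parabola through these three points peaks at t≈4.409 with y≈2.24494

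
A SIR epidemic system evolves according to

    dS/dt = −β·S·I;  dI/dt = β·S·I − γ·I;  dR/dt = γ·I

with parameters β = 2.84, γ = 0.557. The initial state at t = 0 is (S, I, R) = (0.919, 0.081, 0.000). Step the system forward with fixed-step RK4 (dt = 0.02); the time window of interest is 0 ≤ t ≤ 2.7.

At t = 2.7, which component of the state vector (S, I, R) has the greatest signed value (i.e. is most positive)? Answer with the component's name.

t=0.000: state=(0.919, 0.081, 0.000)
step 1 (dt=0.02): k1=(-0.211, 0.166, 0.045), k2=(-0.215, 0.169, 0.046), k3=(-0.215, 0.169, 0.046), k4=(-0.219, 0.172, 0.047); state += dt/6·(k1+2k2+2k3+k4)
t=0.020: state=(0.915, 0.084, 0.001)
t=0.040: state=(0.910, 0.088, 0.002)
t=0.060: state=(0.906, 0.092, 0.003)
continuing one RK4 step at a time; state shown every 5 steps (Δt=0.1):
t=0.100: state=(0.896, 0.099, 0.005)
t=0.200: state=(0.868, 0.120, 0.011)
t=0.300: state=(0.836, 0.145, 0.018)
t=0.400: state=(0.799, 0.173, 0.027)
t=0.500: state=(0.758, 0.204, 0.038)
t=0.600: state=(0.712, 0.238, 0.050)
t=0.700: state=(0.662, 0.274, 0.064)
t=0.800: state=(0.609, 0.310, 0.081)
t=0.900: state=(0.555, 0.346, 0.099)
t=1.000: state=(0.500, 0.380, 0.119)
t=1.100: state=(0.447, 0.412, 0.141)
t=1.200: state=(0.396, 0.439, 0.165)
t=1.300: state=(0.349, 0.461, 0.190)
t=1.400: state=(0.305, 0.479, 0.216)
t=1.500: state=(0.266, 0.491, 0.243)
t=1.600: state=(0.231, 0.498, 0.271)
t=1.700: state=(0.200, 0.501, 0.299)
t=1.800: state=(0.174, 0.500, 0.327)
t=1.900: state=(0.151, 0.495, 0.354)
t=2.000: state=(0.131, 0.487, 0.382)
t=2.100: state=(0.114, 0.477, 0.409)
t=2.200: state=(0.100, 0.465, 0.435)
t=2.300: state=(0.088, 0.452, 0.460)
t=2.400: state=(0.077, 0.437, 0.485)
t=2.500: state=(0.069, 0.422, 0.509)
t=2.600: state=(0.061, 0.407, 0.532)
t=2.700: state=(0.054, 0.391, 0.554)
compare at T: S=0.054, I=0.391, R=0.554

largest component: R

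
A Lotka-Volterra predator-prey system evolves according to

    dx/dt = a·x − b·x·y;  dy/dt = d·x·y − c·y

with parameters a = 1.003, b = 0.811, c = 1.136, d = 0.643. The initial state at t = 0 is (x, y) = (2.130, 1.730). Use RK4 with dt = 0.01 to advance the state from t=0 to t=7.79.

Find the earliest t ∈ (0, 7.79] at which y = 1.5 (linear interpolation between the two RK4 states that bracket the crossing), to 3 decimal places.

t=0.000: state=(2.130, 1.730)
step 1 (dt=0.01): k1=(-0.852, 0.404), k2=(-0.854, 0.400), k3=(-0.854, 0.400), k4=(-0.856, 0.396); state += dt/6·(k1+2k2+2k3+k4)
t=0.010: state=(2.121, 1.734)
t=0.020: state=(2.113, 1.738)
t=0.030: state=(2.104, 1.742)
continuing one RK4 step at a time; state shown every 50 steps (Δt=0.5):
t=0.500: state=(1.701, 1.813)
t=1.000: state=(1.376, 1.678)
t=1.370: state=(1.236, 1.501)
next step: t=1.380: state=(1.234, 1.496) — y has crossed 1.5
linear interpolation between t=1.370 (1.50104) and t=1.380 (1.49592) → t≈1.372

t = 1.372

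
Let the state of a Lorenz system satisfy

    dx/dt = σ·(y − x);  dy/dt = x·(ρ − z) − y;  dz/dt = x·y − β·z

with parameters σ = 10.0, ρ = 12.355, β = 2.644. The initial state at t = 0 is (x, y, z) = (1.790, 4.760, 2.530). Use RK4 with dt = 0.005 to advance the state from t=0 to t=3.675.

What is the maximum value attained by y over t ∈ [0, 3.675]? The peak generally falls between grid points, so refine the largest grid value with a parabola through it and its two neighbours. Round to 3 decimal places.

max y = 11.129

t=0.000: state=(1.790, 4.760, 2.530)
step 1 (dt=0.005): k1=(29.700, 12.827, 1.831), k2=(29.278, 13.516, 2.232), k3=(29.306, 13.502, 2.228), k4=(28.910, 14.177, 2.630); state += dt/6·(k1+2k2+2k3+k4)
t=0.005: state=(1.936, 4.828, 2.541)
t=0.010: state=(2.079, 4.902, 2.556)
t=0.015: state=(2.219, 4.982, 2.575)
continuing one RK4 step at a time; state shown every 40 steps (Δt=0.2):
t=0.200: state=(7.338, 10.313, 7.448)
t=0.400: state=(8.629, 5.931, 17.716)
t=0.600: state=(2.863, 1.138, 12.766)
t=0.800: state=(1.569, 1.639, 7.894)
t=1.000: state=(2.542, 3.460, 5.432)
t=1.200: state=(5.496, 7.505, 6.734)
t=1.400: state=(8.458, 8.379, 14.271)
t=1.600: state=(5.134, 3.094, 14.325)
t=1.800: state=(2.897, 2.646, 9.895)
t=2.000: state=(3.545, 4.369, 7.493)
t=2.200: state=(5.961, 7.375, 8.937)
t=2.400: state=(7.427, 7.010, 13.761)
t=2.600: state=(5.085, 3.821, 13.174)
t=2.800: state=(3.761, 3.709, 10.059)
t=3.000: state=(4.586, 5.383, 8.803)
t=3.200: state=(6.386, 7.127, 10.831)
t=3.400: state=(6.482, 5.812, 13.309)
t=3.600: state=(4.845, 4.200, 12.007)
t=3.675: state=(4.480, 4.157, 11.157)
largest grid value and its neighbours: y(0.250)=11.11448, y(0.255)=11.12761, y(0.260)=11.12620
parabola through these three points peaks at t≈0.257 with y≈11.12879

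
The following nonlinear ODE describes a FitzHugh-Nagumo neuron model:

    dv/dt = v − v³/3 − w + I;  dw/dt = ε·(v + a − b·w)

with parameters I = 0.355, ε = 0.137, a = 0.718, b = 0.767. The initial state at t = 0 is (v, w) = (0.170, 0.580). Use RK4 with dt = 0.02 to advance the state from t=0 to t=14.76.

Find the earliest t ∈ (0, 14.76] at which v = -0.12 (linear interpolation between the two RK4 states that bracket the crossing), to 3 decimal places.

t=0.000: state=(0.170, 0.580)
step 1 (dt=0.02): k1=(-0.057, 0.061), k2=(-0.058, 0.061), k3=(-0.058, 0.061), k4=(-0.059, 0.060); state += dt/6·(k1+2k2+2k3+k4)
t=0.020: state=(0.169, 0.581)
t=0.040: state=(0.168, 0.582)
t=0.060: state=(0.166, 0.584)
continuing one RK4 step at a time; state shown every 25 steps (Δt=0.5):
t=0.500: state=(0.125, 0.608)
t=1.000: state=(0.034, 0.631)
t=1.480: state=(-0.118, 0.643)
next step: t=1.500: state=(-0.127, 0.644) — v has crossed -0.12
linear interpolation between t=1.480 (-0.11834) and t=1.500 (-0.12655) → t≈1.484

t = 1.484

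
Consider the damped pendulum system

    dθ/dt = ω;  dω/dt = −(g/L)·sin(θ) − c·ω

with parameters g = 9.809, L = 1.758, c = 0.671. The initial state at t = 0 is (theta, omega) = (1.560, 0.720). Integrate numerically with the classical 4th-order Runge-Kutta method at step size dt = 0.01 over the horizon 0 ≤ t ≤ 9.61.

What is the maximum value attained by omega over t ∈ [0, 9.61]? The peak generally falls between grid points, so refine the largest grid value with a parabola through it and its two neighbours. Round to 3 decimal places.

max omega = 1.705

t=0.000: state=(1.560, 0.720)
step 1 (dt=0.01): k1=(0.720, -6.062), k2=(0.690, -6.042), k3=(0.690, -6.042), k4=(0.660, -6.022); state += dt/6·(k1+2k2+2k3+k4)
t=0.010: state=(1.567, 0.660)
t=0.020: state=(1.573, 0.600)
t=0.030: state=(1.579, 0.540)
continuing one RK4 step at a time; state shown every 50 steps (Δt=0.5):
t=0.500: state=(1.241, -1.835)
t=1.000: state=(0.008, -2.605)
t=1.500: state=(-0.875, -0.678)
t=2.000: state=(-0.676, 1.297)
t=2.500: state=(0.123, 1.527)
t=3.000: state=(0.568, 0.140)
t=3.500: state=(0.311, -0.991)
t=4.000: state=(-0.192, -0.795)
t=4.500: state=(-0.352, 0.170)
t=5.000: state=(-0.101, 0.686)
t=5.500: state=(0.184, 0.339)
t=6.000: state=(0.195, -0.264)
t=6.500: state=(-0.001, -0.419)
t=7.000: state=(-0.140, -0.090)
t=7.500: state=(-0.092, 0.240)
t=8.000: state=(0.039, 0.224)
t=8.500: state=(0.092, -0.023)
t=9.000: state=(0.033, -0.176)
t=9.500: state=(-0.044, -0.099)
t=9.610: state=(-0.053, -0.064)
largest grid value and its neighbours: omega(2.290)=1.70451, omega(2.300)=1.70497, omega(2.310)=1.70450
parabola through these three points peaks at t≈2.300 with omega≈1.70497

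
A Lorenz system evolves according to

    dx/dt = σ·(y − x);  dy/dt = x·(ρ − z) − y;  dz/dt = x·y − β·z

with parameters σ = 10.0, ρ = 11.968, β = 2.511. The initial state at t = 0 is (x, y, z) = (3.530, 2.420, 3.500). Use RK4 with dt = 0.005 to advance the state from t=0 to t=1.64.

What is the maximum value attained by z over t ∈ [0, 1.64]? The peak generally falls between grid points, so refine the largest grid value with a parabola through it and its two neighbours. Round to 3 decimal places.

t=0.000: state=(3.530, 2.420, 3.500)
step 1 (dt=0.005): k1=(-11.100, 27.472, -0.246), k2=(-10.136, 27.171, -0.071), k3=(-10.167, 27.190, -0.069), k4=(-9.232, 26.907, 0.105); state += dt/6·(k1+2k2+2k3+k4)
t=0.005: state=(3.479, 2.556, 3.500)
t=0.010: state=(3.437, 2.689, 3.501)
t=0.015: state=(3.404, 2.820, 3.504)
continuing one RK4 step at a time; state shown every 20 steps (Δt=0.1):
t=0.100: state=(3.762, 4.941, 3.876)
t=0.200: state=(5.491, 7.643, 5.616)
t=0.300: state=(7.704, 9.689, 9.621)
t=0.400: state=(8.743, 8.535, 14.504)
t=0.500: state=(7.266, 4.836, 16.118)
t=0.600: state=(4.721, 2.402, 14.359)
t=0.700: state=(2.952, 1.749, 11.821)
t=0.800: state=(2.218, 1.884, 9.589)
t=0.900: state=(2.173, 2.380, 7.862)
t=1.000: state=(2.593, 3.220, 6.699)
t=1.100: state=(3.435, 4.499, 6.238)
t=1.200: state=(4.719, 6.205, 6.798)
t=1.300: state=(6.291, 7.838, 8.783)
t=1.400: state=(7.489, 8.153, 11.885)
t=1.500: state=(7.371, 6.473, 14.201)
t=1.600: state=(5.975, 4.305, 14.213)
t=1.640: state=(5.311, 3.691, 13.709)
largest grid value and its neighbours: z(0.480)=16.14856, z(0.485)=16.15571, z(0.490)=16.15273
parabola through these three points peaks at t≈0.486 with z≈16.15593

max z = 16.156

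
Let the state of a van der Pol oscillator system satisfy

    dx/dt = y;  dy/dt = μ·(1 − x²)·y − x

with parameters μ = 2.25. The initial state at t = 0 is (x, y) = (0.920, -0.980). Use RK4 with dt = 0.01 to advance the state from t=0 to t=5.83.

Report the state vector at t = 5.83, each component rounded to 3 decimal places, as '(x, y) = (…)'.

(x, y) = (1.926, -0.292)

t=0.000: state=(0.920, -0.980)
step 1 (dt=0.01): k1=(-0.980, -1.259), k2=(-0.986, -1.276), k3=(-0.986, -1.276), k4=(-0.993, -1.294); state += dt/6·(k1+2k2+2k3+k4)
t=0.010: state=(0.910, -0.993)
t=0.020: state=(0.900, -1.006)
t=0.030: state=(0.890, -1.019)
continuing one RK4 step at a time; state shown every 20 steps (Δt=0.2):
t=0.200: state=(0.693, -1.318)
t=0.400: state=(0.374, -1.934)
t=0.600: state=(-0.112, -3.019)
t=0.800: state=(-0.841, -4.122)
t=1.000: state=(-1.599, -2.960)
t=1.200: state=(-1.960, -0.829)
t=1.400: state=(-2.025, 0.005)
t=1.600: state=(-1.997, 0.221)
t=1.800: state=(-1.946, 0.282)
t=2.000: state=(-1.887, 0.309)
t=2.200: state=(-1.823, 0.329)
t=2.400: state=(-1.755, 0.351)
t=2.600: state=(-1.682, 0.376)
t=2.800: state=(-1.604, 0.406)
t=3.000: state=(-1.519, 0.444)
t=3.200: state=(-1.426, 0.492)
t=3.400: state=(-1.321, 0.558)
t=3.600: state=(-1.201, 0.651)
t=3.800: state=(-1.058, 0.788)
t=4.000: state=(-0.881, 1.005)
t=4.200: state=(-0.646, 1.377)
t=4.400: state=(-0.310, 2.051)
t=4.600: state=(0.207, 3.200)
t=4.800: state=(0.962, 4.123)
t=5.000: state=(1.677, 2.594)
t=5.200: state=(1.977, 0.635)
t=5.400: state=(2.020, -0.057)
t=5.600: state=(1.988, -0.234)
t=5.800: state=(1.934, -0.287)
t=5.830: state=(1.926, -0.292)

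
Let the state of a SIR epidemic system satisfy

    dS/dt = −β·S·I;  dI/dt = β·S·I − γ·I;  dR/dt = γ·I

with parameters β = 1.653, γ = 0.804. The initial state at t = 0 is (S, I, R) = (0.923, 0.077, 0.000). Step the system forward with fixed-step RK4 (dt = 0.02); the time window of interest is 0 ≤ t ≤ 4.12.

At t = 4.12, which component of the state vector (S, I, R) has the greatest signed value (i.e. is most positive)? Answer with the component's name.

largest component: R

t=0.000: state=(0.923, 0.077, 0.000)
step 1 (dt=0.02): k1=(-0.117, 0.056, 0.062), k2=(-0.118, 0.056, 0.062), k3=(-0.118, 0.056, 0.062), k4=(-0.119, 0.056, 0.063); state += dt/6·(k1+2k2+2k3+k4)
t=0.020: state=(0.921, 0.078, 0.001)
t=0.040: state=(0.918, 0.079, 0.003)
t=0.060: state=(0.916, 0.080, 0.004)
continuing one RK4 step at a time; state shown every 10 steps (Δt=0.2):
t=0.200: state=(0.898, 0.089, 0.013)
t=0.400: state=(0.870, 0.101, 0.029)
t=0.600: state=(0.840, 0.114, 0.046)
t=0.800: state=(0.807, 0.128, 0.065)
t=1.000: state=(0.772, 0.141, 0.087)
t=1.200: state=(0.735, 0.154, 0.111)
t=1.400: state=(0.697, 0.166, 0.136)
t=1.600: state=(0.659, 0.177, 0.164)
t=1.800: state=(0.620, 0.186, 0.193)
t=2.000: state=(0.582, 0.194, 0.224)
t=2.200: state=(0.546, 0.199, 0.255)
t=2.400: state=(0.511, 0.201, 0.288)
t=2.600: state=(0.478, 0.202, 0.320)
t=2.800: state=(0.447, 0.200, 0.352)
t=3.000: state=(0.419, 0.197, 0.384)
t=3.200: state=(0.393, 0.192, 0.416)
t=3.400: state=(0.369, 0.185, 0.446)
t=3.600: state=(0.347, 0.177, 0.475)
t=3.800: state=(0.328, 0.169, 0.503)
t=4.000: state=(0.311, 0.160, 0.529)
t=4.120: state=(0.301, 0.154, 0.545)
compare at T: S=0.301, I=0.154, R=0.545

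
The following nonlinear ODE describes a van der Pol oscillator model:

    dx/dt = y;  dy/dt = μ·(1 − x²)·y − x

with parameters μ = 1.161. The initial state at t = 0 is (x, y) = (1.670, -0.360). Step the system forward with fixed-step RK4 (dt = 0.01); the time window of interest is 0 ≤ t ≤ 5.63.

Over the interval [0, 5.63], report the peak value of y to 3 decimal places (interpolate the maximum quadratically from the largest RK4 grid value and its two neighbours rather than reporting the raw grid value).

max y = 2.846

t=0.000: state=(1.670, -0.360)
step 1 (dt=0.01): k1=(-0.360, -0.922), k2=(-0.365, -0.913), k3=(-0.365, -0.914), k4=(-0.369, -0.905); state += dt/6·(k1+2k2+2k3+k4)
t=0.010: state=(1.666, -0.369)
t=0.020: state=(1.663, -0.378)
t=0.030: state=(1.659, -0.387)
continuing one RK4 step at a time; state shown every 20 steps (Δt=0.2):
t=0.200: state=(1.582, -0.517)
t=0.400: state=(1.465, -0.643)
t=0.600: state=(1.324, -0.768)
t=0.800: state=(1.157, -0.911)
t=1.000: state=(0.957, -1.095)
t=1.200: state=(0.714, -1.347)
t=1.400: state=(0.412, -1.698)
t=1.600: state=(0.027, -2.163)
t=1.800: state=(-0.455, -2.645)
t=2.000: state=(-1.008, -2.781)
t=2.200: state=(-1.515, -2.165)
t=2.400: state=(-1.845, -1.125)
t=2.600: state=(-1.982, -0.315)
t=2.800: state=(-1.996, 0.131)
t=3.000: state=(-1.945, 0.355)
t=3.200: state=(-1.860, 0.479)
t=3.400: state=(-1.756, 0.565)
t=3.600: state=(-1.635, 0.642)
t=3.800: state=(-1.499, 0.725)
t=4.000: state=(-1.344, 0.826)
t=4.200: state=(-1.166, 0.958)
t=4.400: state=(-0.958, 1.139)
t=4.600: state=(-0.706, 1.395)
t=4.800: state=(-0.393, 1.757)
t=5.000: state=(0.005, 2.235)
t=5.200: state=(0.502, 2.715)
t=5.400: state=(1.065, 2.793)
t=5.600: state=(1.565, 2.092)
t=5.630: state=(1.626, 1.935)
largest grid value and its neighbours: y(5.320)=2.84535, y(5.330)=2.84586, y(5.340)=2.84445
parabola through these three points peaks at t≈5.328 with y≈2.84591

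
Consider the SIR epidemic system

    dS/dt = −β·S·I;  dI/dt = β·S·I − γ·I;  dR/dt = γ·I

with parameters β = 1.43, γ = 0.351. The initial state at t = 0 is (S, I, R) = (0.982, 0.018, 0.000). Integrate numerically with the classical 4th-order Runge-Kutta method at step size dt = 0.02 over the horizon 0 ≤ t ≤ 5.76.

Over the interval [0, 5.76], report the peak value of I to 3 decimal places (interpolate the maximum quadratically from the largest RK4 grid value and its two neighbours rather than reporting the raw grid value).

t=0.000: state=(0.982, 0.018, 0.000)
step 1 (dt=0.02): k1=(-0.025, 0.019, 0.006), k2=(-0.026, 0.019, 0.006), k3=(-0.026, 0.019, 0.006), k4=(-0.026, 0.019, 0.006); state += dt/6·(k1+2k2+2k3+k4)
t=0.020: state=(0.981, 0.018, 0.000)
t=0.040: state=(0.981, 0.019, 0.000)
t=0.060: state=(0.980, 0.019, 0.000)
continuing one RK4 step at a time; state shown every 10 steps (Δt=0.2):
t=0.200: state=(0.976, 0.022, 0.001)
t=0.400: state=(0.970, 0.027, 0.003)
t=0.600: state=(0.961, 0.034, 0.005)
t=0.800: state=(0.951, 0.041, 0.008)
t=1.000: state=(0.939, 0.050, 0.011)
t=1.200: state=(0.924, 0.061, 0.015)
t=1.400: state=(0.906, 0.074, 0.020)
t=1.600: state=(0.885, 0.089, 0.025)
t=1.800: state=(0.861, 0.107, 0.032)
t=2.000: state=(0.833, 0.127, 0.040)
t=2.200: state=(0.800, 0.149, 0.050)
t=2.400: state=(0.764, 0.174, 0.062)
t=2.600: state=(0.724, 0.201, 0.075)
t=2.800: state=(0.681, 0.229, 0.090)
t=3.000: state=(0.635, 0.258, 0.107)
t=3.200: state=(0.588, 0.286, 0.126)
t=3.400: state=(0.540, 0.313, 0.147)
t=3.600: state=(0.491, 0.339, 0.170)
t=3.800: state=(0.445, 0.361, 0.194)
t=4.000: state=(0.400, 0.380, 0.220)
t=4.200: state=(0.358, 0.394, 0.248)
t=4.400: state=(0.319, 0.405, 0.276)
t=4.600: state=(0.284, 0.411, 0.304)
t=4.800: state=(0.252, 0.414, 0.333)
t=5.000: state=(0.224, 0.413, 0.363)
t=5.200: state=(0.199, 0.409, 0.391)
t=5.400: state=(0.177, 0.403, 0.420)
t=5.600: state=(0.158, 0.394, 0.448)
t=5.760: state=(0.145, 0.385, 0.470)
largest grid value and its neighbours: I(4.820)=0.41420, I(4.840)=0.41423, I(4.860)=0.41422
parabola through these three points peaks at t≈4.847 with I≈0.41423

max I = 0.414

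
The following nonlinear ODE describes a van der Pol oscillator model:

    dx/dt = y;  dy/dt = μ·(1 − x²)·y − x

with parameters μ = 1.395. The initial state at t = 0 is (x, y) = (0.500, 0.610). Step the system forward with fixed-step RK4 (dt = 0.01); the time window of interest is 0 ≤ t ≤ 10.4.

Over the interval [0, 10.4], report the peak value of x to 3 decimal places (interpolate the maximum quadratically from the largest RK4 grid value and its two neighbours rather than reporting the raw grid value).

t=0.000: state=(0.500, 0.610)
step 1 (dt=0.01): k1=(0.610, 0.138), k2=(0.611, 0.133), k3=(0.611, 0.133), k4=(0.611, 0.128); state += dt/6·(k1+2k2+2k3+k4)
t=0.010: state=(0.506, 0.611)
t=0.020: state=(0.512, 0.613)
t=0.030: state=(0.518, 0.614)
continuing one RK4 step at a time; state shown every 50 steps (Δt=0.5):
t=0.500: state=(0.797, 0.521)
t=1.000: state=(0.967, 0.124)
t=1.500: state=(0.907, -0.365)
t=2.000: state=(0.589, -0.943)
t=2.500: state=(-0.111, -1.965)
t=3.000: state=(-1.300, -2.257)
t=3.500: state=(-1.874, -0.181)
t=4.000: state=(-1.774, 0.420)
t=4.500: state=(-1.512, 0.621)
t=5.000: state=(-1.141, 0.891)
t=5.500: state=(-0.562, 1.529)
t=6.000: state=(0.538, 2.945)
t=6.500: state=(1.829, 1.347)
t=7.000: state=(1.991, -0.239)
t=7.500: state=(1.796, -0.487)
t=8.000: state=(1.517, -0.636)
t=8.500: state=(1.141, -0.899)
t=9.000: state=(0.558, -1.540)
t=9.500: state=(-0.549, -2.960)
t=10.000: state=(-1.836, -1.321)
t=10.400: state=(-2.010, 0.121)
largest grid value and its neighbours: x(6.820)=2.01261, x(6.830)=2.01281, x(6.840)=2.01281
parabola through these three points peaks at t≈6.835 with x≈2.01284

max x = 2.013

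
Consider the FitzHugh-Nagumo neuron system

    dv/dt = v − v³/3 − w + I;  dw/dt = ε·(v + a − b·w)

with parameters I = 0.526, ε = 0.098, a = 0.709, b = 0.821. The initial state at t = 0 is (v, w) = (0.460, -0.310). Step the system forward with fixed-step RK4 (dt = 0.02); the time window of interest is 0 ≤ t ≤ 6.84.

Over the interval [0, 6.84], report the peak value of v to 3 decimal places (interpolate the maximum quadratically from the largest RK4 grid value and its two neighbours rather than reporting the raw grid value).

t=0.000: state=(0.460, -0.310)
step 1 (dt=0.02): k1=(1.264, 0.140), k2=(1.272, 0.141), k3=(1.272, 0.141), k4=(1.280, 0.142); state += dt/6·(k1+2k2+2k3+k4)
t=0.020: state=(0.485, -0.307)
t=0.040: state=(0.511, -0.304)
t=0.060: state=(0.537, -0.301)
continuing one RK4 step at a time; state shown every 25 steps (Δt=0.5):
t=0.500: state=(1.157, -0.225)
t=1.000: state=(1.699, -0.112)
t=1.500: state=(1.891, 0.014)
t=2.000: state=(1.911, 0.139)
t=2.500: state=(1.883, 0.259)
t=3.000: state=(1.842, 0.372)
t=3.500: state=(1.797, 0.479)
t=4.000: state=(1.751, 0.579)
t=4.500: state=(1.705, 0.673)
t=5.000: state=(1.657, 0.762)
t=5.500: state=(1.609, 0.844)
t=6.000: state=(1.560, 0.921)
t=6.500: state=(1.509, 0.992)
t=6.840: state=(1.474, 1.038)
largest grid value and its neighbours: v(1.840)=1.91368, v(1.860)=1.91372, v(1.880)=1.91365
parabola through these three points peaks at t≈1.857 with v≈1.91372

max v = 1.914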